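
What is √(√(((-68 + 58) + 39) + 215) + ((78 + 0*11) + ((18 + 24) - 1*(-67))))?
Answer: √(187 + 2*√61) ≈ 14.234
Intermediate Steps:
√(√(((-68 + 58) + 39) + 215) + ((78 + 0*11) + ((18 + 24) - 1*(-67)))) = √(√((-10 + 39) + 215) + ((78 + 0) + (42 + 67))) = √(√(29 + 215) + (78 + 109)) = √(√244 + 187) = √(2*√61 + 187) = √(187 + 2*√61)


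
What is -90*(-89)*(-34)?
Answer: -272340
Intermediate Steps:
-90*(-89)*(-34) = 8010*(-34) = -272340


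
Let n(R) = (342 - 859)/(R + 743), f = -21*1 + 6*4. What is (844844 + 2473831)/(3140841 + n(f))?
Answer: 2475731550/2343066869 ≈ 1.0566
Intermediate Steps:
f = 3 (f = -21 + 24 = 3)
n(R) = -517/(743 + R)
(844844 + 2473831)/(3140841 + n(f)) = (844844 + 2473831)/(3140841 - 517/(743 + 3)) = 3318675/(3140841 - 517/746) = 3318675/(2343066869/746) = 3318675*(746/2343066869) = 2475731550/2343066869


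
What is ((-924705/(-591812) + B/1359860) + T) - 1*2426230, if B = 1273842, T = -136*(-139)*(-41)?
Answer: -644085017024273769/201195366580 ≈ -3.2013e+6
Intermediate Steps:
T = -775064 (T = 18904*(-41) = -775064)
((-924705/(-591812) + B/1359860) + T) - 1*2426230 = ((-924705/(-591812) + 1273842/1359860) - 775064) - 1*2426230 = ((-924705*(-1/591812) + 1273842*(1/1359860)) - 775064) - 2426230 = ((924705/591812 + 636921/679930) - 775064) - 2426230 = (502836080751/201195366580 - 775064) - 2426230 = -155938782766880369/201195366580 - 2426230 = -644085017024273769/201195366580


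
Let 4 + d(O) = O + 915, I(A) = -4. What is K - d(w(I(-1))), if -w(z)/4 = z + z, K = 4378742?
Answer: 4377799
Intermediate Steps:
w(z) = -8*z (w(z) = -4*(z + z) = -8*z)
d(O) = 911 + O (d(O) = -4 + (O + 915) = -4 + (915 + O) = 911 + O)
K - d(w(I(-1))) = 4378742 - (911 - 8*(-4)) = 4378742 - (911 + 32) = 4378742 - 1*943 = 4378742 - 943 = 4377799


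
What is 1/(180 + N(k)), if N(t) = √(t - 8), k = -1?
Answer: 20/3601 - I/10803 ≈ 0.005554 - 9.2567e-5*I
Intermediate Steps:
N(t) = √(-8 + t)
1/(180 + N(k)) = 1/(180 + √(-8 - 1)) = 1/(180 + √(-9)) = 1/(180 + 3*I) = (180 - 3*I)/32409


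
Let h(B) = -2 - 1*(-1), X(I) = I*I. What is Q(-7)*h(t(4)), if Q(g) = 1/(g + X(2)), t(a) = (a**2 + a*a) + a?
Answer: 1/3 ≈ 0.33333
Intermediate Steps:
X(I) = I**2
t(a) = a + 2*a**2 (t(a) = (a**2 + a**2) + a = 2*a**2 + a = a + 2*a**2)
h(B) = -1 (h(B) = -2 + 1 = -1)
Q(g) = 1/(4 + g) (Q(g) = 1/(g + 2**2) = 1/(g + 4) = 1/(4 + g))
Q(-7)*h(t(4)) = -1/(4 - 7) = -1/(-3) = -1/3*(-1) = 1/3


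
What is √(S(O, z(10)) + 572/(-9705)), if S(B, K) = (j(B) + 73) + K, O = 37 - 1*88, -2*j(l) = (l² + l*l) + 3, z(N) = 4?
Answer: I*√951499531590/19410 ≈ 50.255*I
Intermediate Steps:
j(l) = -3/2 - l² (j(l) = -((l² + l*l) + 3)/2 = -((l² + l²) + 3)/2 = -(2*l² + 3)/2 = -(3 + 2*l²)/2 = -3/2 - l²)
O = -51 (O = 37 - 88 = -51)
S(B, K) = 143/2 + K - B² (S(B, K) = ((-3/2 - B²) + 73) + K = (143/2 - B²) + K = 143/2 + K - B²)
√(S(O, z(10)) + 572/(-9705)) = √((143/2 + 4 - 1*(-51)²) + 572/(-9705)) = √((143/2 + 4 - 1*2601) + 572*(-1/9705)) = √((143/2 + 4 - 2601) - 572/9705) = √(-5051/2 - 572/9705) = √(-49021099/19410) = I*√951499531590/19410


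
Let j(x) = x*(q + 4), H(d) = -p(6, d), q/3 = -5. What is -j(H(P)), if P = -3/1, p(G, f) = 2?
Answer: -22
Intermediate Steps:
q = -15 (q = 3*(-5) = -15)
P = -3 (P = -3*1 = -3)
H(d) = -2 (H(d) = -1*2 = -2)
j(x) = -11*x (j(x) = x*(-15 + 4) = x*(-11) = -11*x)
-j(H(P)) = -(-11)*(-2) = -1*22 = -22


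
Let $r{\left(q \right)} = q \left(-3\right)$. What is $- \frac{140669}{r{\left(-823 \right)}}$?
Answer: $- \frac{140669}{2469} \approx -56.974$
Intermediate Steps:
$r{\left(q \right)} = - 3 q$
$- \frac{140669}{r{\left(-823 \right)}} = - \frac{140669}{\left(-3\right) \left(-823\right)} = - \frac{140669}{2469}$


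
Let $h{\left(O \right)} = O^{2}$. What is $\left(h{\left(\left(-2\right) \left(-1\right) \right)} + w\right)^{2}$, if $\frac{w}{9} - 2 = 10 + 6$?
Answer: $27556$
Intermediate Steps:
$w = 162$ ($w = 18 + 9 \left(10 + 6\right) = 18 + 9 \cdot 16 = 18 + 144 = 162$)
$\left(h{\left(\left(-2\right) \left(-1\right) \right)} + w\right)^{2} = \left(\left(\left(-2\right) \left(-1\right)\right)^{2} + 162\right)^{2} = \left(2^{2} + 162\right)^{2} = \left(4 + 162\right)^{2} = 166^{2} = 27556$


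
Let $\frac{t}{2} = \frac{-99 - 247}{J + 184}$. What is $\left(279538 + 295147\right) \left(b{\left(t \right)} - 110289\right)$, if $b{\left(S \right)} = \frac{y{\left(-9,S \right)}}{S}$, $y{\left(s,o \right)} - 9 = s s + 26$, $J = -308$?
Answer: $- \frac{10962921508685}{173} \approx -6.337 \cdot 10^{10}$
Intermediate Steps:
$y{\left(s,o \right)} = 35 + s^{2}$ ($y{\left(s,o \right)} = 9 + \left(s s + 26\right) = 9 + \left(s^{2} + 26\right) = 9 + \left(26 + s^{2}\right) = 35 + s^{2}$)
$t = \frac{173}{31}$ ($t = 2 \frac{-99 - 247}{-308 + 184} = 2 \left(- \frac{346}{-124}\right) = 2 \left(\left(-346\right) \left(- \frac{1}{124}\right)\right) = 2 \cdot \frac{173}{62} = \frac{173}{31} \approx 5.5806$)
$b{\left(S \right)} = \frac{116}{S}$ ($b{\left(S \right)} = \frac{35 + \left(-9\right)^{2}}{S} = \frac{35 + 81}{S} = \frac{116}{S}$)
$\left(279538 + 295147\right) \left(b{\left(t \right)} - 110289\right) = \left(279538 + 295147\right) \left(\frac{116}{\frac{173}{31}} - 110289\right) = 574685 \left(116 \cdot \frac{31}{173} - 110289\right) = 574685 \left(\frac{3596}{173} - 110289\right) = 574685 \left(- \frac{19076401}{173}\right) = - \frac{10962921508685}{173}$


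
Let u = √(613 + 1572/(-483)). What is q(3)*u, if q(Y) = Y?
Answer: 3*√15805209/161 ≈ 74.079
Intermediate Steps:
u = √15805209/161 (u = √(613 + 1572*(-1/483)) = √(613 - 524/161) = √(98169/161) = √15805209/161 ≈ 24.693)
q(3)*u = 3*(√15805209/161) = 3*√15805209/161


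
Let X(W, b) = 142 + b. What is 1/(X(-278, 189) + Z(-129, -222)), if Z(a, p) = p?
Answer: 1/109 ≈ 0.0091743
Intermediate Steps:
1/(X(-278, 189) + Z(-129, -222)) = 1/((142 + 189) - 222) = 1/(331 - 222) = 1/109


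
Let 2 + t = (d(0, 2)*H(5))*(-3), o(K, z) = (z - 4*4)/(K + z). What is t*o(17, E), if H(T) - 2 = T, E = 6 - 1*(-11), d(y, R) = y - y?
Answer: -1/17 ≈ -0.058824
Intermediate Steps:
d(y, R) = 0
E = 17 (E = 6 + 11 = 17)
H(T) = 2 + T
o(K, z) = (-16 + z)/(K + z) (o(K, z) = (z - 16)/(K + z) = (-16 + z)/(K + z))
t = -2 (t = -2 + (0*(2 + 5))*(-3) = -2 + (0*7)*(-3) = -2 + 0*(-3) = -2 + 0 = -2)
t*o(17, E) = -2*(-16 + 17)/(17 + 17) = -2/34 = -1/17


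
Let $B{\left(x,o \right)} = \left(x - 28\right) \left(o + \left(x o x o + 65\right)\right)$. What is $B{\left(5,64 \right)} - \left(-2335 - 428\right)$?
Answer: $-2355404$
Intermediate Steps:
$B{\left(x,o \right)} = \left(-28 + x\right) \left(65 + o + o^{2} x^{2}\right)$ ($B{\left(x,o \right)} = \left(-28 + x\right) \left(o + \left(o x x o + 65\right)\right) = \left(-28 + x\right) \left(o + \left(o x^{2} o + 65\right)\right) = \left(-28 + x\right) \left(o + \left(o^{2} x^{2} + 65\right)\right) = \left(-28 + x\right) \left(o + \left(65 + o^{2} x^{2}\right)\right) = \left(-28 + x\right) \left(65 + o + o^{2} x^{2}\right)$)
$B{\left(5,64 \right)} - \left(-2335 - 428\right) = \left(-1820 - 1792 + 65 \cdot 5 + 64 \cdot 5 + 64^{2} \cdot 5^{3} - 28 \cdot 64^{2} \cdot 5^{2}\right) - \left(-2335 - 428\right) = \left(-1820 - 1792 + 325 + 320 + 4096 \cdot 125 - 114688 \cdot 25\right) - \left(-2335 - 428\right) = \left(-1820 - 1792 + 325 + 320 + 512000 - 2867200\right) - -2763 = -2358167 + 2763 = -2355404$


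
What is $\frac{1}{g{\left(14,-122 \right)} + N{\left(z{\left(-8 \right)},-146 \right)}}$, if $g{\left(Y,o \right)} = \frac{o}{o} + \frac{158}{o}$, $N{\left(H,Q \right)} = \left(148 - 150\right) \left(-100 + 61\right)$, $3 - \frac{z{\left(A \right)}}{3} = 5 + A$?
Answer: $\frac{61}{4740} \approx 0.012869$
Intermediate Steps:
$z{\left(A \right)} = -6 - 3 A$ ($z{\left(A \right)} = 9 - 3 \left(5 + A\right) = 9 - \left(15 + 3 A\right) = -6 - 3 A$)
$N{\left(H,Q \right)} = 78$ ($N{\left(H,Q \right)} = \left(-2\right) \left(-39\right) = 78$)
$g{\left(Y,o \right)} = 1 + \frac{158}{o}$
$\frac{1}{g{\left(14,-122 \right)} + N{\left(z{\left(-8 \right)},-146 \right)}} = \frac{1}{\frac{158 - 122}{-122} + 78} = \frac{1}{\left(- \frac{1}{122}\right) 36 + 78} = \frac{1}{- \frac{18}{61} + 78} = \frac{1}{\frac{4740}{61}} = \frac{61}{4740}$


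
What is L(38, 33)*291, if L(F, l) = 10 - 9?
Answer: 291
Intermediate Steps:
L(F, l) = 1
L(38, 33)*291 = 1*291 = 291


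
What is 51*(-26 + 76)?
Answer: 2550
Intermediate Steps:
51*(-26 + 76) = 51*50 = 2550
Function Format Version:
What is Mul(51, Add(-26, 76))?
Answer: 2550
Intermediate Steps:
Mul(51, Add(-26, 76)) = Mul(51, 50) = 2550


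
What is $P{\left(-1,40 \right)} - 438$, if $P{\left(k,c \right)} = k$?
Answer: $-439$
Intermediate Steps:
$P{\left(-1,40 \right)} - 438 = -1 - 438 = -439$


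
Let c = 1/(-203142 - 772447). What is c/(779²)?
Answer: -1/592027404349 ≈ -1.6891e-12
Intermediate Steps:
c = -1/975589 (c = 1/(-975589) = -1/975589 ≈ -1.0250e-6)
c/(779²) = -1/(975589*(779²)) = -1/975589/606841 = -1/975589*1/606841 = -1/592027404349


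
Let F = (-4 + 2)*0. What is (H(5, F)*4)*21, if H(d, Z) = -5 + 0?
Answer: -420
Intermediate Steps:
F = 0 (F = -2*0 = 0)
H(d, Z) = -5
(H(5, F)*4)*21 = -5*4*21 = -20*21 = -420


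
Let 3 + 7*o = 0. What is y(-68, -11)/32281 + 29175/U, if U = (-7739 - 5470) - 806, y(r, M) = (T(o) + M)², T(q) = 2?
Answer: -188132592/90483643 ≈ -2.0792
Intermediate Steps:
o = -3/7 (o = -3/7 + (⅐)*0 = -3/7 + 0 = -3/7 ≈ -0.42857)
y(r, M) = (2 + M)²
U = -14015 (U = -13209 - 806 = -14015)
y(-68, -11)/32281 + 29175/U = (2 - 11)²/32281 + 29175/(-14015) = (-9)²*(1/32281) + 29175*(-1/14015) = 81*(1/32281) - 5835/2803 = 81/32281 - 5835/2803 = -188132592/90483643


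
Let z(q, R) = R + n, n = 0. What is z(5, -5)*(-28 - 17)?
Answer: 225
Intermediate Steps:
z(q, R) = R (z(q, R) = R + 0 = R)
z(5, -5)*(-28 - 17) = -5*(-28 - 17) = -5*(-45) = 225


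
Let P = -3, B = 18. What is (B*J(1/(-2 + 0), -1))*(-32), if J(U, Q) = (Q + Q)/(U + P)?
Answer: -2304/7 ≈ -329.14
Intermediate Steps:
J(U, Q) = 2*Q/(-3 + U) (J(U, Q) = (Q + Q)/(U - 3) = (2*Q)/(-3 + U) = 2*Q/(-3 + U))
(B*J(1/(-2 + 0), -1))*(-32) = (18*(2*(-1)/(-3 + 1/(-2 + 0))))*(-32) = (18*(2*(-1)/(-3 + 1/(-2))))*(-32) = (18*(2*(-1)/(-3 - 1/2)))*(-32) = (18*(2*(-1)/(-7/2)))*(-32) = (18*(2*(-1)*(-2/7)))*(-32) = (18*(4/7))*(-32) = (72/7)*(-32) = -2304/7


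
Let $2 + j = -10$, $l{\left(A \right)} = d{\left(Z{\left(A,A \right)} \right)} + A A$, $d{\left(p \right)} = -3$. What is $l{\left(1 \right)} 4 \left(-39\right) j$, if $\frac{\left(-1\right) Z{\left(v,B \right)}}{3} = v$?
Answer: $-3744$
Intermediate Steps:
$Z{\left(v,B \right)} = - 3 v$
$l{\left(A \right)} = -3 + A^{2}$ ($l{\left(A \right)} = -3 + A A = -3 + A^{2}$)
$j = -12$ ($j = -2 - 10 = -12$)
$l{\left(1 \right)} 4 \left(-39\right) j = \left(-3 + 1^{2}\right) 4 \left(-39\right) \left(-12\right) = \left(-3 + 1\right) 4 \left(-39\right) \left(-12\right) = \left(-2\right) 4 \left(-39\right) \left(-12\right) = \left(-8\right) \left(-39\right) \left(-12\right) = 312 \left(-12\right) = -3744$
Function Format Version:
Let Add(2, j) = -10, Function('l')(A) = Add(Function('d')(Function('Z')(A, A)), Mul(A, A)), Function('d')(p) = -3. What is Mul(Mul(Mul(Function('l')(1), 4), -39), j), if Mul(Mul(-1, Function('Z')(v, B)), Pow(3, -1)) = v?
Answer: -3744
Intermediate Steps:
Function('Z')(v, B) = Mul(-3, v)
Function('l')(A) = Add(-3, Pow(A, 2)) (Function('l')(A) = Add(-3, Mul(A, A)) = Add(-3, Pow(A, 2)))
j = -12 (j = Add(-2, -10) = -12)
Mul(Mul(Mul(Function('l')(1), 4), -39), j) = Mul(Mul(Mul(Add(-3, Pow(1, 2)), 4), -39), -12) = Mul(Mul(Mul(Add(-3, 1), 4), -39), -12) = Mul(Mul(Mul(-2, 4), -39), -12) = Mul(Mul(-8, -39), -12) = Mul(312, -12) = -3744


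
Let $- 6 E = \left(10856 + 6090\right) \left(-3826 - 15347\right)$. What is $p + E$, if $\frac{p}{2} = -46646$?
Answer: $54057651$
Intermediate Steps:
$p = -93292$ ($p = 2 \left(-46646\right) = -93292$)
$E = 54150943$ ($E = - \frac{\left(10856 + 6090\right) \left(-3826 - 15347\right)}{6} = - \frac{16946 \left(-19173\right)}{6} = \left(- \frac{1}{6}\right) \left(-324905658\right) = 54150943$)
$p + E = -93292 + 54150943 = 54057651$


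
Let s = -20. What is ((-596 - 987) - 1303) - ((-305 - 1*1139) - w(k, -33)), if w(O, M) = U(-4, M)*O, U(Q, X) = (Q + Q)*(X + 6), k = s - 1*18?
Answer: -9650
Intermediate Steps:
k = -38 (k = -20 - 1*18 = -20 - 18 = -38)
U(Q, X) = 2*Q*(6 + X) (U(Q, X) = (2*Q)*(6 + X) = 2*Q*(6 + X))
w(O, M) = O*(-48 - 8*M) (w(O, M) = (2*(-4)*(6 + M))*O = (-48 - 8*M)*O = O*(-48 - 8*M))
((-596 - 987) - 1303) - ((-305 - 1*1139) - w(k, -33)) = ((-596 - 987) - 1303) - ((-305 - 1*1139) - (-8)*(-38)*(6 - 33)) = (-1583 - 1303) - ((-305 - 1139) - (-8)*(-38)*(-27)) = -2886 - (-1444 - 1*(-8208)) = -2886 - (-1444 + 8208) = -2886 - 1*6764 = -2886 - 6764 = -9650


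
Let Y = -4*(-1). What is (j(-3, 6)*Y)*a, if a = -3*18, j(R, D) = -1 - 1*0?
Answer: 216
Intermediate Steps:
j(R, D) = -1 (j(R, D) = -1 + 0 = -1)
Y = 4
a = -54
(j(-3, 6)*Y)*a = -1*4*(-54) = -4*(-54) = 216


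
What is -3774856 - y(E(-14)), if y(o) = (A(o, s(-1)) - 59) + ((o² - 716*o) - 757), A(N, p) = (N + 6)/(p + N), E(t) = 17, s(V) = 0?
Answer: -63956692/17 ≈ -3.7622e+6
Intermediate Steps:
A(N, p) = (6 + N)/(N + p)
y(o) = -816 + o² - 716*o + (6 + o)/o (y(o) = ((6 + o)/(o + 0) - 59) + ((o² - 716*o) - 757) = ((6 + o)/o - 59) + (-757 + o² - 716*o) = (-59 + (6 + o)/o) + (-757 + o² - 716*o) = -816 + o² - 716*o + (6 + o)/o)
-3774856 - y(E(-14)) = -3774856 - (-815 + 17² - 716*17 + 6/17) = -3774856 - (-815 + 289 - 12172 + 6*(1/17)) = -3774856 - (-815 + 289 - 12172 + 6/17) = -3774856 - 1*(-215860/17) = -3774856 + 215860/17 = -63956692/17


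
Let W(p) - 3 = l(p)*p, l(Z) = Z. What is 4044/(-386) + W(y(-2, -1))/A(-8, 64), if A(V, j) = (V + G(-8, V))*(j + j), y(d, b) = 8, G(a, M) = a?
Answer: -4153987/395264 ≈ -10.509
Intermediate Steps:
W(p) = 3 + p**2 (W(p) = 3 + p*p = 3 + p**2)
A(V, j) = 2*j*(-8 + V) (A(V, j) = (V - 8)*(j + j) = (-8 + V)*(2*j) = 2*j*(-8 + V))
4044/(-386) + W(y(-2, -1))/A(-8, 64) = 4044/(-386) + (3 + 8**2)/((2*64*(-8 - 8))) = 4044*(-1/386) + (3 + 64)/((2*64*(-16))) = -2022/193 + 67/(-2048) = -2022/193 + 67*(-1/2048) = -2022/193 - 67/2048 = -4153987/395264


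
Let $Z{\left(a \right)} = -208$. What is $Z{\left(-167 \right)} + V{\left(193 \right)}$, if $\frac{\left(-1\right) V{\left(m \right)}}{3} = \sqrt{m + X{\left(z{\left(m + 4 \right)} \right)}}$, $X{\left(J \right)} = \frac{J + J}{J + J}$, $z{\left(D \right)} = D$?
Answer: $-208 - 3 \sqrt{194} \approx -249.79$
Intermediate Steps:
$X{\left(J \right)} = 1$ ($X{\left(J \right)} = \frac{2 J}{2 J} = 2 J \frac{1}{2 J} = 1$)
$V{\left(m \right)} = - 3 \sqrt{1 + m}$ ($V{\left(m \right)} = - 3 \sqrt{m + 1} = - 3 \sqrt{1 + m}$)
$Z{\left(-167 \right)} + V{\left(193 \right)} = -208 - 3 \sqrt{1 + 193} = -208 - 3 \sqrt{194}$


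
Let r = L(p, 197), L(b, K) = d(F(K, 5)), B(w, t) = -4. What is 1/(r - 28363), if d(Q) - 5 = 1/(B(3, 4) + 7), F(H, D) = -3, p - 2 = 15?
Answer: -3/85073 ≈ -3.5264e-5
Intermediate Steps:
p = 17 (p = 2 + 15 = 17)
d(Q) = 16/3 (d(Q) = 5 + 1/(-4 + 7) = 5 + 1/3 = 16/3)
L(b, K) = 16/3
r = 16/3 ≈ 5.3333
1/(r - 28363) = 1/(16/3 - 28363) = 1/(-85073/3) = -3/85073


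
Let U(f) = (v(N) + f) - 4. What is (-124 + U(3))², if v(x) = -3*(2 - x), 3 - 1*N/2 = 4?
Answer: 18769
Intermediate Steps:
N = -2 (N = 6 - 2*4 = 6 - 8 = -2)
v(x) = -6 + 3*x
U(f) = -16 + f (U(f) = ((-6 + 3*(-2)) + f) - 4 = ((-6 - 6) + f) - 4 = (-12 + f) - 4 = -16 + f)
(-124 + U(3))² = (-124 + (-16 + 3))² = (-124 - 13)² = (-137)² = 18769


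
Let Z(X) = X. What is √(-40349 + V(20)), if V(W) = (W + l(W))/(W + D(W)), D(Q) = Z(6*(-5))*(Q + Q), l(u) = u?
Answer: I*√140454987/59 ≈ 200.87*I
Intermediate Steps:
D(Q) = -60*Q (D(Q) = (6*(-5))*(Q + Q) = -60*Q)
V(W) = -2/59 (V(W) = (W + W)/(W - 60*W) = (2*W)/((-59*W)) = (2*W)*(-1/(59*W)) = -2/59)
√(-40349 + V(20)) = √(-40349 - 2/59) = √(-2380593/59) = I*√140454987/59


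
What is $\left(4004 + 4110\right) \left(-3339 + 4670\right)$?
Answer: $10799734$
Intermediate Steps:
$\left(4004 + 4110\right) \left(-3339 + 4670\right) = 8114 \cdot 1331 = 10799734$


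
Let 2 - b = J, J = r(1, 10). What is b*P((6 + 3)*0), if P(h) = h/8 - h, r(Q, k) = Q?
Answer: 0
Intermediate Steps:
J = 1
P(h) = -7*h/8 (P(h) = h*(⅛) - h = h/8 - h = -7*h/8)
b = 1 (b = 2 - 1*1 = 2 - 1 = 1)
b*P((6 + 3)*0) = 1*(-7*(6 + 3)*0/8) = 1*(-63*0/8) = 1*(-7/8*0) = 1*0 = 0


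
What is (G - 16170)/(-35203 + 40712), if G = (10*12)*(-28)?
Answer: -2790/787 ≈ -3.5451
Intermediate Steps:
G = -3360 (G = 120*(-28) = -3360)
(G - 16170)/(-35203 + 40712) = (-3360 - 16170)/(-35203 + 40712) = -19530/5509 = -19530*1/5509 = -2790/787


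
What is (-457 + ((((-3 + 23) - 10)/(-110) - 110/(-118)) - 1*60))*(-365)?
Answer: 122270255/649 ≈ 1.8840e+5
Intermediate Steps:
(-457 + ((((-3 + 23) - 10)/(-110) - 110/(-118)) - 1*60))*(-365) = (-457 + (((20 - 10)*(-1/110) - 110*(-1/118)) - 60))*(-365) = (-457 + ((10*(-1/110) + 55/59) - 60))*(-365) = (-457 + ((-1/11 + 55/59) - 60))*(-365) = (-457 + (546/649 - 60))*(-365) = (-457 - 38394/649)*(-365) = -334987/649*(-365) = 122270255/649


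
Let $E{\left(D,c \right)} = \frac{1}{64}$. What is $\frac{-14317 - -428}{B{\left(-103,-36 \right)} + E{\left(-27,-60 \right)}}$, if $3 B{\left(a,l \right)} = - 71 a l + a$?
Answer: $\frac{2666688}{16855741} \approx 0.15821$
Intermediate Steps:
$E{\left(D,c \right)} = \frac{1}{64}$
$B{\left(a,l \right)} = \frac{a}{3} - \frac{71 a l}{3}$ ($B{\left(a,l \right)} = \frac{- 71 a l + a}{3} = \frac{a - 71 a l}{3} = \frac{a}{3} - \frac{71 a l}{3}$)
$\frac{-14317 - -428}{B{\left(-103,-36 \right)} + E{\left(-27,-60 \right)}} = \frac{-14317 - -428}{\frac{1}{3} \left(-103\right) \left(1 - -2556\right) + \frac{1}{64}} = \frac{-14317 + 428}{\frac{1}{3} \left(-103\right) \left(1 + 2556\right) + \frac{1}{64}} = - \frac{13889}{\frac{1}{3} \left(-103\right) 2557 + \frac{1}{64}} = - \frac{13889}{- \frac{263371}{3} + \frac{1}{64}} = - \frac{13889}{- \frac{16855741}{192}} = \left(-13889\right) \left(- \frac{192}{16855741}\right) = \frac{2666688}{16855741}$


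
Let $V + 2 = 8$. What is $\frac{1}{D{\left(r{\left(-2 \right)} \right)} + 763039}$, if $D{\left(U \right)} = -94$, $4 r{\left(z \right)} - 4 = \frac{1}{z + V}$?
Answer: $\frac{1}{762945} \approx 1.3107 \cdot 10^{-6}$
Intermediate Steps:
$V = 6$ ($V = -2 + 8 = 6$)
$r{\left(z \right)} = 1 + \frac{1}{4 \left(6 + z\right)}$ ($r{\left(z \right)} = 1 + \frac{1}{4 \left(z + 6\right)} = 1 + \frac{1}{4 \left(6 + z\right)}$)
$\frac{1}{D{\left(r{\left(-2 \right)} \right)} + 763039} = \frac{1}{-94 + 763039} = \frac{1}{762945}$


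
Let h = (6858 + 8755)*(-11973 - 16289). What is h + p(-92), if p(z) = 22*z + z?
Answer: -441256722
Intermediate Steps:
p(z) = 23*z
h = -441254606 (h = 15613*(-28262) = -441254606)
h + p(-92) = -441254606 + 23*(-92) = -441254606 - 2116 = -441256722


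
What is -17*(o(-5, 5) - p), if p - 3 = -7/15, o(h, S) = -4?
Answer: 1666/15 ≈ 111.07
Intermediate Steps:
p = 38/15 (p = 3 - 7/15 = 38/15 ≈ 2.5333)
-17*(o(-5, 5) - p) = -17*(-4 - 1*38/15) = -17*(-4 - 38/15) = -17*(-98/15) = 1666/15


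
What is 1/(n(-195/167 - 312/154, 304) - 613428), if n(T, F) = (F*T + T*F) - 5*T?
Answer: -12859/7912834053 ≈ -1.6251e-6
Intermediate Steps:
n(T, F) = -5*T + 2*F*T (n(T, F) = (F*T + F*T) - 5*T = 2*F*T - 5*T = -5*T + 2*F*T)
1/(n(-195/167 - 312/154, 304) - 613428) = 1/((-195/167 - 312/154)*(-5 + 2*304) - 613428) = 1/((-195*1/167 - 312*1/154)*(-5 + 608) - 613428) = 1/((-195/167 - 156/77)*603 - 613428) = 1/(-41067/12859*603 - 613428) = 1/(-24763401/12859 - 613428) = 1/(-7912834053/12859) = -12859/7912834053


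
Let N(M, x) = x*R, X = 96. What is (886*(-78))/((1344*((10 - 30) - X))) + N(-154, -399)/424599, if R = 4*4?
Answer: 112491653/262685248 ≈ 0.42824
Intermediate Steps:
R = 16
N(M, x) = 16*x (N(M, x) = x*16 = 16*x)
(886*(-78))/((1344*((10 - 30) - X))) + N(-154, -399)/424599 = (886*(-78))/((1344*((10 - 30) - 1*96))) + (16*(-399))/424599 = -69108*1/(1344*(-20 - 96)) - 6384*1/424599 = -69108/(1344*(-116)) - 304/20219 = -69108/(-155904) - 304/20219 = -69108*(-1/155904) - 304/20219 = 5759/12992 - 304/20219 = 112491653/262685248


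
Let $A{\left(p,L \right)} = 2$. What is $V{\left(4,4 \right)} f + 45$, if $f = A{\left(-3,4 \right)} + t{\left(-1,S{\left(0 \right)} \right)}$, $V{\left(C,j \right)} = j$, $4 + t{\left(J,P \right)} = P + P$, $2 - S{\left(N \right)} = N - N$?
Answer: $53$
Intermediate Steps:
$S{\left(N \right)} = 2$ ($S{\left(N \right)} = 2 - \left(N - N\right) = 2 - 0 = 2 + 0 = 2$)
$t{\left(J,P \right)} = -4 + 2 P$ ($t{\left(J,P \right)} = -4 + \left(P + P\right) = -4 + 2 P$)
$f = 2$ ($f = 2 + \left(-4 + 2 \cdot 2\right) = 2 + \left(-4 + 4\right) = 2 + 0 = 2$)
$V{\left(4,4 \right)} f + 45 = 4 \cdot 2 + 45 = 8 + 45 = 53$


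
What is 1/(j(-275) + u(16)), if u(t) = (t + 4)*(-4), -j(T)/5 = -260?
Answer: 1/1220 ≈ 0.00081967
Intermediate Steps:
j(T) = 1300 (j(T) = -5*(-260) = 1300)
u(t) = -16 - 4*t (u(t) = (4 + t)*(-4) = -16 - 4*t)
1/(j(-275) + u(16)) = 1/(1300 + (-16 - 4*16)) = 1/(1300 + (-16 - 64)) = 1/(1300 - 80) = 1/1220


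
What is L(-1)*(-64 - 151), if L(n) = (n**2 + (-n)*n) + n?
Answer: 215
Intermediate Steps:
L(n) = n (L(n) = (n**2 - n**2) + n = 0 + n = n)
L(-1)*(-64 - 151) = -(-64 - 151) = -1*(-215) = 215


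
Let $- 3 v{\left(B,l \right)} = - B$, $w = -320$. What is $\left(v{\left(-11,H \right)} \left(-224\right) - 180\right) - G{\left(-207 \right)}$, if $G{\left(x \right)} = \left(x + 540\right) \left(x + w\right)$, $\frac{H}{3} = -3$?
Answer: $\frac{528397}{3} \approx 1.7613 \cdot 10^{5}$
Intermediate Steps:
$H = -9$ ($H = 3 \left(-3\right) = -9$)
$v{\left(B,l \right)} = \frac{B}{3}$ ($v{\left(B,l \right)} = - \frac{\left(-1\right) B}{3} = \frac{B}{3}$)
$G{\left(x \right)} = \left(-320 + x\right) \left(540 + x\right)$ ($G{\left(x \right)} = \left(x + 540\right) \left(x - 320\right) = \left(540 + x\right) \left(-320 + x\right) = \left(-320 + x\right) \left(540 + x\right)$)
$\left(v{\left(-11,H \right)} \left(-224\right) - 180\right) - G{\left(-207 \right)} = \left(\frac{1}{3} \left(-11\right) \left(-224\right) - 180\right) - \left(-172800 + \left(-207\right)^{2} + 220 \left(-207\right)\right) = \left(\left(- \frac{11}{3}\right) \left(-224\right) - 180\right) - \left(-172800 + 42849 - 45540\right) = \left(\frac{2464}{3} - 180\right) - -175491 = \frac{1924}{3} + 175491 = \frac{528397}{3}$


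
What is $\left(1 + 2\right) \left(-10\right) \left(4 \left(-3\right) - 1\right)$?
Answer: $390$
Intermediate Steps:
$\left(1 + 2\right) \left(-10\right) \left(4 \left(-3\right) - 1\right) = 3 \left(-10\right) \left(-12 - 1\right) = \left(-30\right) \left(-13\right) = 390$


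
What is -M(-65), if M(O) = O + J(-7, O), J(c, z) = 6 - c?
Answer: 52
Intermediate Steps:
M(O) = 13 + O (M(O) = O + (6 - 1*(-7)) = O + (6 + 7) = O + 13 = 13 + O)
-M(-65) = -(13 - 65) = -1*(-52) = 52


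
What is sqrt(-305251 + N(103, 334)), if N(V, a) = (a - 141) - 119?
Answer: I*sqrt(305177) ≈ 552.43*I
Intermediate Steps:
N(V, a) = -260 + a (N(V, a) = (-141 + a) - 119 = -260 + a)
sqrt(-305251 + N(103, 334)) = sqrt(-305251 + (-260 + 334)) = sqrt(-305251 + 74) = sqrt(-305177) = I*sqrt(305177)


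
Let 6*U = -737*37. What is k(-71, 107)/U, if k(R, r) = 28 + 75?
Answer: -618/27269 ≈ -0.022663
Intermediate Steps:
k(R, r) = 103
U = -27269/6 (U = (-737*37)/6 = (⅙)*(-27269) = -27269/6 ≈ -4544.8)
k(-71, 107)/U = 103/(-27269/6) = 103*(-6/27269) = -618/27269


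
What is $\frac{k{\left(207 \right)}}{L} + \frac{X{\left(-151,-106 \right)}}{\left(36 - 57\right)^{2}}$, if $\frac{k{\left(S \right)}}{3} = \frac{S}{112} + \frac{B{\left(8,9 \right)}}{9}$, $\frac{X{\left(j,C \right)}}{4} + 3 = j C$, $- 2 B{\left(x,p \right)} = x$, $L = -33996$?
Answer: $\frac{11606133839}{79958592} \approx 145.15$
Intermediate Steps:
$B{\left(x,p \right)} = - \frac{x}{2}$
$X{\left(j,C \right)} = -12 + 4 C j$ ($X{\left(j,C \right)} = -12 + 4 j C = -12 + 4 C j$)
$k{\left(S \right)} = - \frac{4}{3} + \frac{3 S}{112}$ ($k{\left(S \right)} = 3 \left(\frac{S}{112} + \frac{\left(- \frac{1}{2}\right) 8}{9}\right) = 3 \left(S \frac{1}{112} - \frac{4}{9}\right) = 3 \left(\frac{S}{112} - \frac{4}{9}\right) = 3 \left(- \frac{4}{9} + \frac{S}{112}\right) = - \frac{4}{3} + \frac{3 S}{112}$)
$\frac{k{\left(207 \right)}}{L} + \frac{X{\left(-151,-106 \right)}}{\left(36 - 57\right)^{2}} = \frac{- \frac{4}{3} + \frac{3}{112} \cdot 207}{-33996} + \frac{-12 + 4 \left(-106\right) \left(-151\right)}{\left(36 - 57\right)^{2}} = \left(- \frac{4}{3} + \frac{621}{112}\right) \left(- \frac{1}{33996}\right) + \frac{-12 + 64024}{\left(-21\right)^{2}} = \frac{1415}{336} \left(- \frac{1}{33996}\right) + \frac{64012}{441} = - \frac{1415}{11422656} + 64012 \cdot \frac{1}{441} = - \frac{1415}{11422656} + \frac{64012}{441} = \frac{11606133839}{79958592}$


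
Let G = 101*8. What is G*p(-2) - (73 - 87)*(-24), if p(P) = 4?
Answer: 2896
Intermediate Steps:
G = 808
G*p(-2) - (73 - 87)*(-24) = 808*4 - (73 - 87)*(-24) = 3232 - (-14)*(-24) = 3232 - 1*336 = 3232 - 336 = 2896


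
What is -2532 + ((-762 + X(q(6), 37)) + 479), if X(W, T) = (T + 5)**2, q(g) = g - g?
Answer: -1051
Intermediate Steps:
q(g) = 0
X(W, T) = (5 + T)**2
-2532 + ((-762 + X(q(6), 37)) + 479) = -2532 + ((-762 + (5 + 37)**2) + 479) = -2532 + ((-762 + 42**2) + 479) = -2532 + ((-762 + 1764) + 479) = -2532 + (1002 + 479) = -2532 + 1481 = -1051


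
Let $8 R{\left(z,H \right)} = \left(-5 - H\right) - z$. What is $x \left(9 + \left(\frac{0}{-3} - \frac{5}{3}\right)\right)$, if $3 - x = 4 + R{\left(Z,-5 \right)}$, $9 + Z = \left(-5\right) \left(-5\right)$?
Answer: $\frac{22}{3} \approx 7.3333$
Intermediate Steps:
$Z = 16$ ($Z = -9 - -25 = -9 + 25 = 16$)
$R{\left(z,H \right)} = - \frac{5}{8} - \frac{H}{8} - \frac{z}{8}$ ($R{\left(z,H \right)} = \frac{\left(-5 - H\right) - z}{8} = \frac{-5 - H - z}{8} = - \frac{5}{8} - \frac{H}{8} - \frac{z}{8}$)
$x = 1$ ($x = 3 - \left(4 - 2\right) = 3 - 2 = 1$)
$x \left(9 + \left(\frac{0}{-3} - \frac{5}{3}\right)\right) = 1 \left(9 + \left(\frac{0}{-3} - \frac{5}{3}\right)\right) = 1 \left(9 + \left(0 \left(- \frac{1}{3}\right) - \frac{5}{3}\right)\right) = 1 \left(9 + \left(0 - \frac{5}{3}\right)\right) = 1 \left(9 - \frac{5}{3}\right) = 1 \cdot \frac{22}{3} = \frac{22}{3}$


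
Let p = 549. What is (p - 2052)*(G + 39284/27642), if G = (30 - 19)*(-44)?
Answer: 3341530722/4607 ≈ 7.2532e+5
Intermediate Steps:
G = -484 (G = 11*(-44) = -484)
(p - 2052)*(G + 39284/27642) = (549 - 2052)*(-484 + 39284/27642) = -1503*(-484 + 39284*(1/27642)) = -1503*(-484 + 19642/13821) = -1503*(-6669722/13821) = 3341530722/4607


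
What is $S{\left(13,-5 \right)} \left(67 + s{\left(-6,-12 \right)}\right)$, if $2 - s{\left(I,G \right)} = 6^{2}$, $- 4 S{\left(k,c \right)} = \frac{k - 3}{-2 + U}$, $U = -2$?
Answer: $\frac{165}{8} \approx 20.625$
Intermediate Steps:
$S{\left(k,c \right)} = - \frac{3}{16} + \frac{k}{16}$ ($S{\left(k,c \right)} = - \frac{\left(k - 3\right) \frac{1}{-2 - 2}}{4} = - \frac{\left(-3 + k\right) \frac{1}{-4}}{4} = - \frac{\left(-3 + k\right) \left(- \frac{1}{4}\right)}{4} = - \frac{\frac{3}{4} - \frac{k}{4}}{4} = - \frac{3}{16} + \frac{k}{16}$)
$s{\left(I,G \right)} = -34$ ($s{\left(I,G \right)} = 2 - 6^{2} = 2 - 36 = -34$)
$S{\left(13,-5 \right)} \left(67 + s{\left(-6,-12 \right)}\right) = \left(- \frac{3}{16} + \frac{1}{16} \cdot 13\right) \left(67 - 34\right) = \left(- \frac{3}{16} + \frac{13}{16}\right) 33 = \frac{5}{8} \cdot 33 = \frac{165}{8}$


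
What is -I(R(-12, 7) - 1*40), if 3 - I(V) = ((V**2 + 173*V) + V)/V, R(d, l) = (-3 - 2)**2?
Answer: 156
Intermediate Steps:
R(d, l) = 25 (R(d, l) = (-5)**2 = 25)
I(V) = 3 - (V**2 + 174*V)/V (I(V) = 3 - ((V**2 + 173*V) + V)/V = 3 - (V**2 + 174*V)/V)
-I(R(-12, 7) - 1*40) = -(-171 - (25 - 1*40)) = -(-171 - (25 - 40)) = -(-171 - 1*(-15)) = -(-171 + 15) = -1*(-156) = 156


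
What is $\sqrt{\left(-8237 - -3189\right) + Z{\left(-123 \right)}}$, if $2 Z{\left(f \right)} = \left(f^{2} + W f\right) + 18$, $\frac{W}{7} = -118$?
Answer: $\frac{\sqrt{213298}}{2} \approx 230.92$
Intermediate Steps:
$W = -826$ ($W = 7 \left(-118\right) = -826$)
$Z{\left(f \right)} = 9 + \frac{f^{2}}{2} - 413 f$ ($Z{\left(f \right)} = \frac{\left(f^{2} - 826 f\right) + 18}{2} = \frac{18 + f^{2} - 826 f}{2} = 9 + \frac{f^{2}}{2} - 413 f$)
$\sqrt{\left(-8237 - -3189\right) + Z{\left(-123 \right)}} = \sqrt{\left(-8237 - -3189\right) + \left(9 + \frac{\left(-123\right)^{2}}{2} - -50799\right)} = \sqrt{\left(-8237 + 3189\right) + \left(9 + \frac{1}{2} \cdot 15129 + 50799\right)} = \sqrt{-5048 + \left(9 + \frac{15129}{2} + 50799\right)} = \sqrt{-5048 + \frac{116745}{2}} = \sqrt{\frac{106649}{2}} = \frac{\sqrt{213298}}{2}$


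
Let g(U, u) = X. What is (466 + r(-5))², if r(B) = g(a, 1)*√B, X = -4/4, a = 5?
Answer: (466 - I*√5)² ≈ 2.1715e+5 - 2084.0*I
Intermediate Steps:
X = -1 (X = -4*¼ = -1)
g(U, u) = -1
r(B) = -√B
(466 + r(-5))² = (466 - √(-5))² = (466 - I*√5)²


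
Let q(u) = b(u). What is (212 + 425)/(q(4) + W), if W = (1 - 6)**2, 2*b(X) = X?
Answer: 637/27 ≈ 23.593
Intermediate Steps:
b(X) = X/2
q(u) = u/2
W = 25 (W = (-5)**2 = 25)
(212 + 425)/(q(4) + W) = (212 + 425)/((1/2)*4 + 25) = 637/(2 + 25) = 637/27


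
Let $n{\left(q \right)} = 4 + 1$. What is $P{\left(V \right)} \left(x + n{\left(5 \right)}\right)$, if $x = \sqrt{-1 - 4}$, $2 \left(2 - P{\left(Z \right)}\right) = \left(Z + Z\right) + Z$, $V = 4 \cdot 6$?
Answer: $-170 - 34 i \sqrt{5} \approx -170.0 - 76.026 i$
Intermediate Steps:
$V = 24$
$P{\left(Z \right)} = 2 - \frac{3 Z}{2}$ ($P{\left(Z \right)} = 2 - \frac{\left(Z + Z\right) + Z}{2} = 2 - \frac{2 Z + Z}{2} = 2 - \frac{3 Z}{2}$)
$n{\left(q \right)} = 5$
$x = i \sqrt{5}$ ($x = \sqrt{-5} = i \sqrt{5} \approx 2.2361 i$)
$P{\left(V \right)} \left(x + n{\left(5 \right)}\right) = \left(2 - 36\right) \left(i \sqrt{5} + 5\right) = \left(2 - 36\right) \left(5 + i \sqrt{5}\right) = - 34 \left(5 + i \sqrt{5}\right) = -170 - 34 i \sqrt{5}$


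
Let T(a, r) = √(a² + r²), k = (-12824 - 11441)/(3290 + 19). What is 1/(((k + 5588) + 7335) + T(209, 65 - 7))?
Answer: 141419850078/1826016568061719 - 1062099657*√5/1826016568061719 ≈ 7.6147e-5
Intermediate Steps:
k = -24265/3309 ≈ -7.3330
1/(((k + 5588) + 7335) + T(209, 65 - 7)) = 1/(((-24265/3309 + 5588) + 7335) + √(209² + (65 - 7)²)) = 1/((18466427/3309 + 7335) + √(43681 + 58²)) = 1/(42737942/3309 + √(43681 + 3364)) = 1/(42737942/3309 + √47045) = 1/(42737942/3309 + 97*√5)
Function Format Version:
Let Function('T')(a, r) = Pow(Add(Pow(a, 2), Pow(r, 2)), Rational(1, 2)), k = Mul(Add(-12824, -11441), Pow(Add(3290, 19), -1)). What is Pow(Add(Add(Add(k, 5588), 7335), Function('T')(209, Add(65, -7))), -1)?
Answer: Add(Rational(141419850078, 1826016568061719), Mul(Rational(-1062099657, 1826016568061719), Pow(5, Rational(1, 2)))) ≈ 7.6147e-5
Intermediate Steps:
k = Rational(-24265, 3309) (k = Mul(-24265, Pow(3309, -1)) = Mul(-24265, Rational(1, 3309)) = Rational(-24265, 3309) ≈ -7.3330)
Pow(Add(Add(Add(k, 5588), 7335), Function('T')(209, Add(65, -7))), -1) = Pow(Add(Add(Add(Rational(-24265, 3309), 5588), 7335), Pow(Add(Pow(209, 2), Pow(Add(65, -7), 2)), Rational(1, 2))), -1) = Pow(Add(Add(Rational(18466427, 3309), 7335), Pow(Add(43681, Pow(58, 2)), Rational(1, 2))), -1) = Pow(Add(Rational(42737942, 3309), Pow(Add(43681, 3364), Rational(1, 2))), -1) = Pow(Add(Rational(42737942, 3309), Pow(47045, Rational(1, 2))), -1) = Pow(Add(Rational(42737942, 3309), Mul(97, Pow(5, Rational(1, 2)))), -1)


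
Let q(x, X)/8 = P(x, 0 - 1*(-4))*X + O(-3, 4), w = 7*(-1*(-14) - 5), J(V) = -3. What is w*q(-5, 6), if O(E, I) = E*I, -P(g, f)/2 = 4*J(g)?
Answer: 66528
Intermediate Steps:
w = 63 (w = 7*(14 - 5) = 7*9 = 63)
P(g, f) = 24 (P(g, f) = -8*(-3) = -2*(-12) = 24)
q(x, X) = -96 + 192*X (q(x, X) = 8*(24*X - 3*4) = 8*(24*X - 12) = 8*(-12 + 24*X) = -96 + 192*X)
w*q(-5, 6) = 63*(-96 + 192*6) = 63*(-96 + 1152) = 63*1056 = 66528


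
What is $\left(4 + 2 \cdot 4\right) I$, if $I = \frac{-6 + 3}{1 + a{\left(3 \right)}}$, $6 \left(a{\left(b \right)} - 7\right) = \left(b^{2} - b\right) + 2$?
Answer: $- \frac{27}{7} \approx -3.8571$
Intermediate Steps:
$a{\left(b \right)} = \frac{22}{3} - \frac{b}{6} + \frac{b^{2}}{6}$ ($a{\left(b \right)} = 7 + \frac{\left(b^{2} - b\right) + 2}{6} = 7 + \frac{2 + b^{2} - b}{6} = 7 + \left(\frac{1}{3} - \frac{b}{6} + \frac{b^{2}}{6}\right) = \frac{22}{3} - \frac{b}{6} + \frac{b^{2}}{6}$)
$I = - \frac{9}{28}$ ($I = \frac{-6 + 3}{1 + \left(\frac{22}{3} - \frac{1}{2} + \frac{3^{2}}{6}\right)} = - \frac{3}{1 + \left(\frac{22}{3} - \frac{1}{2} + \frac{1}{6} \cdot 9\right)} = - \frac{3}{1 + \left(\frac{22}{3} - \frac{1}{2} + \frac{3}{2}\right)} = - \frac{3}{1 + \frac{25}{3}} = - \frac{3}{\frac{28}{3}} = \left(-3\right) \frac{3}{28} = - \frac{9}{28} \approx -0.32143$)
$\left(4 + 2 \cdot 4\right) I = \left(4 + 2 \cdot 4\right) \left(- \frac{9}{28}\right) = \left(4 + 8\right) \left(- \frac{9}{28}\right) = 12 \left(- \frac{9}{28}\right) = - \frac{27}{7}$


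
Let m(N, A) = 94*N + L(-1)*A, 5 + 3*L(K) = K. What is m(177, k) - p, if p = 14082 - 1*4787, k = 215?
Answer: 6913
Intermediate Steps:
L(K) = -5/3 + K/3
m(N, A) = -2*A + 94*N (m(N, A) = 94*N + (-5/3 + (⅓)*(-1))*A = 94*N + (-5/3 - ⅓)*A = 94*N - 2*A = -2*A + 94*N)
p = 9295 (p = 14082 - 4787 = 9295)
m(177, k) - p = (-2*215 + 94*177) - 1*9295 = (-430 + 16638) - 9295 = 16208 - 9295 = 6913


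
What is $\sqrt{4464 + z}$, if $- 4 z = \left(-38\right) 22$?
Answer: $\sqrt{4673} \approx 68.359$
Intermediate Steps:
$z = 209$ ($z = - \frac{\left(-38\right) 22}{4} = \left(- \frac{1}{4}\right) \left(-836\right) = 209$)
$\sqrt{4464 + z} = \sqrt{4464 + 209} = \sqrt{4673}$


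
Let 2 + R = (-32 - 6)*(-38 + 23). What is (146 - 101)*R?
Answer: 25560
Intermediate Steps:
R = 568 (R = -2 + (-32 - 6)*(-38 + 23) = -2 - 38*(-15) = -2 + 570 = 568)
(146 - 101)*R = (146 - 101)*568 = 45*568 = 25560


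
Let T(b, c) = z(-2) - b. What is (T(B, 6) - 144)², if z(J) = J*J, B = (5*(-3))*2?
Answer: 12100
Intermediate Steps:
B = -30 (B = -15*2 = -30)
z(J) = J²
T(b, c) = 4 - b (T(b, c) = (-2)² - b = 4 - b)
(T(B, 6) - 144)² = ((4 - 1*(-30)) - 144)² = ((4 + 30) - 144)² = (34 - 144)² = (-110)² = 12100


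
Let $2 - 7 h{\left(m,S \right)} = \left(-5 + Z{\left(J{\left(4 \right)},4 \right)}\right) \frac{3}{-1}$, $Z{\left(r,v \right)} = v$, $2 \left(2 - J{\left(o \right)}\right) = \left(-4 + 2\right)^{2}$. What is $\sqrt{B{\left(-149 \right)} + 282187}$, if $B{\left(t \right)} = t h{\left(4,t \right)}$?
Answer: $\frac{\sqrt{13828206}}{7} \approx 531.23$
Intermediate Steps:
$J{\left(o \right)} = 0$ ($J{\left(o \right)} = 2 - \frac{\left(-4 + 2\right)^{2}}{2} = 2 - \frac{\left(-2\right)^{2}}{2} = 2 - 2 = 0$)
$h{\left(m,S \right)} = - \frac{1}{7}$ ($h{\left(m,S \right)} = \frac{2}{7} - \frac{\left(-5 + 4\right) \frac{3}{-1}}{7} = \frac{2}{7} - \frac{\left(-1\right) 3 \left(-1\right)}{7} = \frac{2}{7} - \frac{\left(-1\right) \left(-3\right)}{7} = \frac{2}{7} - \frac{3}{7} = - \frac{1}{7}$)
$B{\left(t \right)} = - \frac{t}{7}$ ($B{\left(t \right)} = t \left(- \frac{1}{7}\right) = - \frac{t}{7}$)
$\sqrt{B{\left(-149 \right)} + 282187} = \sqrt{\left(- \frac{1}{7}\right) \left(-149\right) + 282187} = \sqrt{\frac{149}{7} + 282187} = \sqrt{\frac{1975458}{7}} = \frac{\sqrt{13828206}}{7}$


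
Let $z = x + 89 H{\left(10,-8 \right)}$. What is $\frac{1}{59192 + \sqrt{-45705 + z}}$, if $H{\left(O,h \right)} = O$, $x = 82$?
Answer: $\frac{59192}{3503737597} - \frac{i \sqrt{44733}}{3503737597} \approx 1.6894 \cdot 10^{-5} - 6.0365 \cdot 10^{-8} i$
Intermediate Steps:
$z = 972$ ($z = 82 + 89 \cdot 10 = 82 + 890 = 972$)
$\frac{1}{59192 + \sqrt{-45705 + z}} = \frac{1}{59192 + \sqrt{-45705 + 972}} = \frac{1}{59192 + \sqrt{-44733}} = \frac{1}{59192 + i \sqrt{44733}}$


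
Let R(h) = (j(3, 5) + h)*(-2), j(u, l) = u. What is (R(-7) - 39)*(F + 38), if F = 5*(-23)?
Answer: 2387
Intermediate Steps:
R(h) = -6 - 2*h (R(h) = (3 + h)*(-2) = -6 - 2*h)
F = -115
(R(-7) - 39)*(F + 38) = ((-6 - 2*(-7)) - 39)*(-115 + 38) = ((-6 + 14) - 39)*(-77) = (8 - 39)*(-77) = -31*(-77) = 2387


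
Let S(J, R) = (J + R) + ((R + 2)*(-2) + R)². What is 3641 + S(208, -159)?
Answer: 27715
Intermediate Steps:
S(J, R) = J + R + (-4 - R)² (S(J, R) = (J + R) + ((2 + R)*(-2) + R)² = (J + R) + ((-4 - 2*R) + R)² = (J + R) + (-4 - R)² = J + R + (-4 - R)²)
3641 + S(208, -159) = 3641 + (208 - 159 + (4 - 159)²) = 3641 + (208 - 159 + (-155)²) = 3641 + (208 - 159 + 24025) = 3641 + 24074 = 27715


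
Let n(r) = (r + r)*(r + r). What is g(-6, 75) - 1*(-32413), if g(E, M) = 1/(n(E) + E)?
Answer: 4472995/138 ≈ 32413.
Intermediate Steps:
n(r) = 4*r² (n(r) = (2*r)*(2*r) = 4*r²)
g(E, M) = 1/(E + 4*E²) (g(E, M) = 1/(4*E² + E) = 1/(E + 4*E²))
g(-6, 75) - 1*(-32413) = 1/((-6)*(1 + 4*(-6))) - 1*(-32413) = -1/(6*(1 - 24)) + 32413 = -⅙/(-23) + 32413 = -⅙*(-1/23) + 32413 = 1/138 + 32413 = 4472995/138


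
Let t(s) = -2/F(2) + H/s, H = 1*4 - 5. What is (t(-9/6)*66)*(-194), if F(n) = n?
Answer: 4268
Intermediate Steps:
H = -1 (H = 4 - 5 = -1)
t(s) = -1 - 1/s (t(s) = -2/2 - 1/s = -2*½ - 1/s = -1 - 1/s)
(t(-9/6)*66)*(-194) = (((-1 - (-9)/6)/((-9/6)))*66)*(-194) = (((-1 - (-9)/6)/((-9*⅙)))*66)*(-194) = (((-1 - 1*(-3/2))/(-3/2))*66)*(-194) = (-2*(-1 + 3/2)/3*66)*(-194) = (-⅔*½*66)*(-194) = -⅓*66*(-194) = -22*(-194) = 4268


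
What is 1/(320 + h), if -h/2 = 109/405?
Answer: 405/129382 ≈ 0.0031303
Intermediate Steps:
h = -218/405 ≈ -0.53827
1/(320 + h) = 1/(320 - 218/405) = 1/(129382/405) = 405/129382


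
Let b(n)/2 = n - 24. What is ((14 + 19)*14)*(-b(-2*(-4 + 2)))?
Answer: 18480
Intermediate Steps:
b(n) = -48 + 2*n (b(n) = 2*(n - 24) = 2*(-24 + n) = -48 + 2*n)
((14 + 19)*14)*(-b(-2*(-4 + 2))) = ((14 + 19)*14)*(-(-48 + 2*(-2*(-4 + 2)))) = (33*14)*(-(-48 + 2*(-2*(-2)))) = 462*(-(-48 + 2*4)) = 462*(-(-48 + 8)) = 462*(-1*(-40)) = 462*40 = 18480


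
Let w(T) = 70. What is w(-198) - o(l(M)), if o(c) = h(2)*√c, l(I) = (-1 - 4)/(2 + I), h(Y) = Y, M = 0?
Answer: 70 - I*√10 ≈ 70.0 - 3.1623*I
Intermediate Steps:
l(I) = -5/(2 + I)
o(c) = 2*√c
w(-198) - o(l(M)) = 70 - 2*√(-5/(2 + 0)) = 70 - 2*√(-5/2) = 70 - 2*I*√10/2 = 70 - I*√10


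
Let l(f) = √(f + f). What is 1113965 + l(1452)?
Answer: 1113965 + 22*√6 ≈ 1.1140e+6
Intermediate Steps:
l(f) = √2*√f (l(f) = √(2*f) = √2*√f)
1113965 + l(1452) = 1113965 + √2*√1452 = 1113965 + √2*(22*√3) = 1113965 + 22*√6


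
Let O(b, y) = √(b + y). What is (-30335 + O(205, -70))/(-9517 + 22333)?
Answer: -30335/12816 + √15/4272 ≈ -2.3661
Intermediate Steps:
(-30335 + O(205, -70))/(-9517 + 22333) = (-30335 + √(205 - 70))/(-9517 + 22333) = (-30335 + √135)/12816 = (-30335 + 3*√15)*(1/12816) = -30335/12816 + √15/4272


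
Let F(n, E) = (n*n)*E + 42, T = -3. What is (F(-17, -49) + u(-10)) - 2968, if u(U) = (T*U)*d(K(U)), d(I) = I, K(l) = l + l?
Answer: -17687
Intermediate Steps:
K(l) = 2*l
u(U) = -6*U² (u(U) = (-3*U)*(2*U) = -6*U²)
F(n, E) = 42 + E*n² (F(n, E) = n²*E + 42 = E*n² + 42 = 42 + E*n²)
(F(-17, -49) + u(-10)) - 2968 = ((42 - 49*(-17)²) - 6*(-10)²) - 2968 = ((42 - 49*289) - 6*100) - 2968 = ((42 - 14161) - 600) - 2968 = (-14119 - 600) - 2968 = -14719 - 2968 = -17687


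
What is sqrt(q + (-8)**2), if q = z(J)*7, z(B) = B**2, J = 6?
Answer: 2*sqrt(79) ≈ 17.776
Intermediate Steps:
q = 252 (q = 6**2*7 = 36*7 = 252)
sqrt(q + (-8)**2) = sqrt(252 + (-8)**2) = sqrt(252 + 64) = sqrt(316) = 2*sqrt(79)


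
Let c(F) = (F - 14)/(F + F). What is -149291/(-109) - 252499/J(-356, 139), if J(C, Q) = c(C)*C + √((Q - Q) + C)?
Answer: 10254274406/3769329 + 504998*I*√89/34581 ≈ 2720.4 + 137.77*I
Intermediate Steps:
c(F) = (-14 + F)/(2*F) (c(F) = (-14 + F)/((2*F)) = (-14 + F)*(1/(2*F)) = (-14 + F)/(2*F))
J(C, Q) = -7 + √C + C/2 (J(C, Q) = ((-14 + C)/(2*C))*C + √((Q - Q) + C) = (-7 + C/2) + √(0 + C) = (-7 + C/2) + √C = -7 + √C + C/2)
-149291/(-109) - 252499/J(-356, 139) = -149291/(-109) - 252499/(-7 + √(-356) + (½)*(-356)) = -149291*(-1/109) - 252499/(-7 + 2*I*√89 - 178) = 149291/109 - 252499/(-185 + 2*I*√89)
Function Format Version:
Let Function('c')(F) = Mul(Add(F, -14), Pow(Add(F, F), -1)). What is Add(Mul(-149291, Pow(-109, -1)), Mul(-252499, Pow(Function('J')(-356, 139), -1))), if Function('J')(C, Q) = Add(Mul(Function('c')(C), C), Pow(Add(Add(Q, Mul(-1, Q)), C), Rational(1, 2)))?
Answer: Add(Rational(10254274406, 3769329), Mul(Rational(504998, 34581), I, Pow(89, Rational(1, 2)))) ≈ Add(2720.4, Mul(137.77, I))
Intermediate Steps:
Function('c')(F) = Mul(Rational(1, 2), Pow(F, -1), Add(-14, F)) (Function('c')(F) = Mul(Add(-14, F), Pow(Mul(2, F), -1)) = Mul(Add(-14, F), Mul(Rational(1, 2), Pow(F, -1))) = Mul(Rational(1, 2), Pow(F, -1), Add(-14, F)))
Function('J')(C, Q) = Add(-7, Pow(C, Rational(1, 2)), Mul(Rational(1, 2), C)) (Function('J')(C, Q) = Add(Mul(Mul(Rational(1, 2), Pow(C, -1), Add(-14, C)), C), Pow(Add(Add(Q, Mul(-1, Q)), C), Rational(1, 2))) = Add(Add(-7, Mul(Rational(1, 2), C)), Pow(Add(0, C), Rational(1, 2))) = Add(Add(-7, Mul(Rational(1, 2), C)), Pow(C, Rational(1, 2))) = Add(-7, Pow(C, Rational(1, 2)), Mul(Rational(1, 2), C)))
Add(Mul(-149291, Pow(-109, -1)), Mul(-252499, Pow(Function('J')(-356, 139), -1))) = Add(Mul(-149291, Pow(-109, -1)), Mul(-252499, Pow(Add(-7, Pow(-356, Rational(1, 2)), Mul(Rational(1, 2), -356)), -1))) = Add(Mul(-149291, Rational(-1, 109)), Mul(-252499, Pow(Add(-7, Mul(2, I, Pow(89, Rational(1, 2))), -178), -1))) = Add(Rational(149291, 109), Mul(-252499, Pow(Add(-185, Mul(2, I, Pow(89, Rational(1, 2)))), -1)))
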